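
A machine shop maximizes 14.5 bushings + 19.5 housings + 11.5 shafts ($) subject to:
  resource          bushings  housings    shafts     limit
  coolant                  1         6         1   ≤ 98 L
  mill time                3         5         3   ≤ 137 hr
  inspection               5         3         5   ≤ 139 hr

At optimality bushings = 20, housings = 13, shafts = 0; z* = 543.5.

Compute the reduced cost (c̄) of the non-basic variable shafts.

-3

At the optimum: coolant uses 98 of 98 (binding); mill time uses 125 of 137 (slack = 12); inspection uses 139 of 139 (binding).
By complementary slackness, y = 0 for the non-binding constraint.
Dual feasibility on the basic columns requires 1·y_coolant + 5·y_inspection = 14.5, 6·y_coolant + 3·y_inspection = 19.5.
→ y_coolant = 2 and y_inspection = 2.5.
Reduced cost of shafts: c₃ − yᵀa₃ = 11.5 − (2·1 + 2.5·5) = 11.5 − 14.5 = -3.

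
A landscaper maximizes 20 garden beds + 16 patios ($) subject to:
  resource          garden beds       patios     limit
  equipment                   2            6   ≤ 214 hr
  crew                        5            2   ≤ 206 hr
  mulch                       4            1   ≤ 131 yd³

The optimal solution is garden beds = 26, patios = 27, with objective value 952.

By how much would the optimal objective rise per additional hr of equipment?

2

At the optimum: equipment uses 214 of 214 (binding); crew uses 184 of 206 (slack = 22); mulch uses 131 of 131 (binding).
Slack constraints have shadow price 0 (complementary slackness).
The binding rows give the dual system: 2·y_equipment + 4·y_mulch = 20 and 6·y_equipment + 1·y_mulch = 16.
→ y_equipment = 2 and y_mulch = 4.
Shadow price of equipment = 2.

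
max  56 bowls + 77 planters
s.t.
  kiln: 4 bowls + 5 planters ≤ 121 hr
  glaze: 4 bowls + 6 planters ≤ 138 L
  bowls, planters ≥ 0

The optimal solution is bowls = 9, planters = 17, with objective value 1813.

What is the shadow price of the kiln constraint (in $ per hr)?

At the optimum: kiln uses 121 of 121 (binding); glaze uses 138 of 138 (binding).
The binding rows give the dual system: 4·y_kiln + 4·y_glaze = 56 and 5·y_kiln + 6·y_glaze = 77.
→ y_kiln = 7 and y_glaze = 7.
Shadow price of kiln = 7.

7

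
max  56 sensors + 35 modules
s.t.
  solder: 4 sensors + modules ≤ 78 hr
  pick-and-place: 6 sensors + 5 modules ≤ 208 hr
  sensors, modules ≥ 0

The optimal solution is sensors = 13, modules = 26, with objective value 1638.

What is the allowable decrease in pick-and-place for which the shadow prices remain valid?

91

Binding constraints: solder, pick-and-place. The basis is B = [[4,1],[6,5]] with det 14.
Per unit decrease in pick-and-place, x* moves by d = (0.0714, -0.2857).
The basis stays optimal until modules reaches 0; allowable decrease = 91 hr.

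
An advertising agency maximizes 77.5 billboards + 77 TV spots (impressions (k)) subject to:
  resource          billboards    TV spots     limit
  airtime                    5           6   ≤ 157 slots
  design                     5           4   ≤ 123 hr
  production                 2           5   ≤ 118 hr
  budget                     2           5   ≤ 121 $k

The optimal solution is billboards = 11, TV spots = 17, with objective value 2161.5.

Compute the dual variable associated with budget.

0

Check each constraint at x*: airtime 157/157 (tight); design 123/123 (tight); production 107/118 (slack 11); budget 107/121 (slack 14).
By complementary slackness, y = 0 for the non-binding constraints.
The binding rows give the dual system: 5·y_airtime + 5·y_design = 77.5 and 6·y_airtime + 4·y_design = 77.
This yields shadow prices y_airtime = 7.5, y_design = 8.
Shadow price of budget = 0.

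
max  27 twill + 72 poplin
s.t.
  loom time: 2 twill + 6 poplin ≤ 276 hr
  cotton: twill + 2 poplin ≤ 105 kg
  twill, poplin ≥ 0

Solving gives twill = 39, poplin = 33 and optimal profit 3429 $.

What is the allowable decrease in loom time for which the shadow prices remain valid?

Binding constraints: loom time, cotton. The basis is B = [[2,6],[1,2]] with det -2.
Per unit decrease in loom time, x* moves by d = (1, -0.5).
The basis stays optimal until poplin reaches 0; allowable decrease = 66 hr.

66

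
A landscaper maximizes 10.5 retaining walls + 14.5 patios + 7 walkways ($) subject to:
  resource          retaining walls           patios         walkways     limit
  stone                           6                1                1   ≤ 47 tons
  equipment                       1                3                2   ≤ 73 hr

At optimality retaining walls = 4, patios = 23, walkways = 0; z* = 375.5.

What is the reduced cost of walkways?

-3

Check each constraint at x*: stone 47/47 (tight); equipment 73/73 (tight).
The binding rows give the dual system: 6·y_stone + 1·y_equipment = 10.5 and 1·y_stone + 3·y_equipment = 14.5.
→ y_stone = 1 and y_equipment = 4.5.
Reduced cost of walkways: c₃ − yᵀa₃ = 7 − (1·1 + 4.5·2) = 7 − 10 = -3.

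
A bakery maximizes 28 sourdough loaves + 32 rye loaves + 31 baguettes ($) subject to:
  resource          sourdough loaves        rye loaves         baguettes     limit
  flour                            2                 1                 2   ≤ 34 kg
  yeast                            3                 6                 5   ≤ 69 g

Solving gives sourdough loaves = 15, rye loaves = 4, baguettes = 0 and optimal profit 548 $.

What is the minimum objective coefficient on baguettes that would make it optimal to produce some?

Check each constraint at x*: flour 34/34 (tight); yeast 69/69 (tight).
Dual feasibility on the basic columns requires 2·y_flour + 3·y_yeast = 28, 1·y_flour + 6·y_yeast = 32.
This yields shadow prices y_flour = 8, y_yeast = 4.
baguettes enters the basis when its profit ≥ yᵀa₃ = 8·2 + 4·5 = 36.

36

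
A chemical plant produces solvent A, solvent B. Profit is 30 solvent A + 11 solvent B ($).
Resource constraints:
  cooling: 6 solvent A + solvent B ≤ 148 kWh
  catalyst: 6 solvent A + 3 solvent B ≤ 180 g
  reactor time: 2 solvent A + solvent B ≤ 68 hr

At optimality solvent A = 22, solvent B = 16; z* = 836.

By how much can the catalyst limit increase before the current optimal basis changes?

24

Binding constraints: cooling, catalyst. The basis is B = [[6,1],[6,3]] with det 12.
Per unit increase in catalyst, x* moves by d = (-0.0833, 0.5).
The basis stays optimal until reactor time becomes binding; allowable increase = 24 g.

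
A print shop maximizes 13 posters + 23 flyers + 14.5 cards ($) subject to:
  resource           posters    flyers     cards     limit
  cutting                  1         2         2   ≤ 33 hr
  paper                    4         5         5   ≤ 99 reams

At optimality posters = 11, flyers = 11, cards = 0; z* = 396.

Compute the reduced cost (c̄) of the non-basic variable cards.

Check each constraint at x*: cutting 33/33 (tight); paper 99/99 (tight).
From A_Bᵀ y = c: 1·y_cutting + 4·y_paper = 13; 2·y_cutting + 5·y_paper = 23.
→ y_cutting = 9 and y_paper = 1.
Reduced cost of cards: c₃ − yᵀa₃ = 14.5 − (9·2 + 1·5) = 14.5 − 23 = -8.5.

-8.5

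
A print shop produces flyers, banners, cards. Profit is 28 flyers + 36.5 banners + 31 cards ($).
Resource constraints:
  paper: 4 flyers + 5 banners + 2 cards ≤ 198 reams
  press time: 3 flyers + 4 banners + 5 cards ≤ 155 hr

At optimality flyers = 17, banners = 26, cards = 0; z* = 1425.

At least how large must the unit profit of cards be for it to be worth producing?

35

At the optimum: paper uses 198 of 198 (binding); press time uses 155 of 155 (binding).
Dual feasibility on the basic columns requires 4·y_paper + 3·y_press time = 28, 5·y_paper + 4·y_press time = 36.5.
This yields shadow prices y_paper = 2.5, y_press time = 6.
cards enters the basis when its profit ≥ yᵀa₃ = 2.5·2 + 6·5 = 35.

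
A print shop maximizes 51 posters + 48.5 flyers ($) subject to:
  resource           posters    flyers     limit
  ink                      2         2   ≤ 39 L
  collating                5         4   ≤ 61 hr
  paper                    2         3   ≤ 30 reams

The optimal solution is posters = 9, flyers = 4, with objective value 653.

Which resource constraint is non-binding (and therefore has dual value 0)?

ink

ink: 26/39 (slack 13)
collating: 61/61 (binding)
paper: 30/30 (binding)
By complementary slackness, a constraint with positive slack has shadow price 0 → ink.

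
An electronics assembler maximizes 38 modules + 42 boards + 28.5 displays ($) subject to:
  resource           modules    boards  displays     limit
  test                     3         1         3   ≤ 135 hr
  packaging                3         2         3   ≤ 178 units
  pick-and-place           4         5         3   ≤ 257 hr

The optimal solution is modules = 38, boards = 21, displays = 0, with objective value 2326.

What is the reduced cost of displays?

-1.5

Binding: test and pick-and-place. Non-binding: packaging (22 unused).
Since packaging is not tight, its dual is 0.
From A_Bᵀ y = c: 3·y_test + 4·y_pick-and-place = 38; 1·y_test + 5·y_pick-and-place = 42.
This yields shadow prices y_test = 2, y_pick-and-place = 8.
Reduced cost of displays: c₃ − yᵀa₃ = 28.5 − (2·3 + 8·3) = 28.5 − 30 = -1.5.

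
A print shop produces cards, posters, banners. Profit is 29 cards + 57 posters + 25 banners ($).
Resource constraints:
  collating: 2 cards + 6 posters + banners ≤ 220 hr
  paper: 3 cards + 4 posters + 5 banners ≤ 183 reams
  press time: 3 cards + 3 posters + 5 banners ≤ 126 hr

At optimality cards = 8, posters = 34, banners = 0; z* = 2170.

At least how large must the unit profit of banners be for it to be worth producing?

32

At the optimum: collating uses 220 of 220 (binding); paper uses 160 of 183 (slack = 23); press time uses 126 of 126 (binding).
Since paper is not tight, its dual is 0.
From A_Bᵀ y = c: 2·y_collating + 3·y_press time = 29; 6·y_collating + 3·y_press time = 57.
Solving: y_collating = 7, y_press time = 5.
banners enters the basis when its profit ≥ yᵀa₃ = 7·1 + 5·5 = 32.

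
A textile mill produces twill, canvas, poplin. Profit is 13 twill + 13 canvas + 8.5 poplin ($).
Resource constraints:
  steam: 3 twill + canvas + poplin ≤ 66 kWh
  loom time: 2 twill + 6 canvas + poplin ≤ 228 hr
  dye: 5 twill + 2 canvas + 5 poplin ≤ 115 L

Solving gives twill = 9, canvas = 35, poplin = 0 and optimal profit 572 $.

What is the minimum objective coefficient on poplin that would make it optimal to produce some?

At the optimum: steam uses 62 of 66 (slack = 4); loom time uses 228 of 228 (binding); dye uses 115 of 115 (binding).
Since steam is not tight, its dual is 0.
Dual feasibility on the basic columns requires 2·y_loom time + 5·y_dye = 13, 6·y_loom time + 2·y_dye = 13.
Solving: y_loom time = 1.5, y_dye = 2.
poplin enters the basis when its profit ≥ yᵀa₃ = 1.5·1 + 2·5 = 11.5.

11.5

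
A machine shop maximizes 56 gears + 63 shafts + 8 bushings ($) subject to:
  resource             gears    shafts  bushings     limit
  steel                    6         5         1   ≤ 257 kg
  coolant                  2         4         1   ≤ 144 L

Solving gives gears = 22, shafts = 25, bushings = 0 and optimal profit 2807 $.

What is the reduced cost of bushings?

-6

Check each constraint at x*: steel 257/257 (tight); coolant 144/144 (tight).
From A_Bᵀ y = c: 6·y_steel + 2·y_coolant = 56; 5·y_steel + 4·y_coolant = 63.
→ y_steel = 7 and y_coolant = 7.
Reduced cost of bushings: c₃ − yᵀa₃ = 8 − (7·1 + 7·1) = 8 − 14 = -6.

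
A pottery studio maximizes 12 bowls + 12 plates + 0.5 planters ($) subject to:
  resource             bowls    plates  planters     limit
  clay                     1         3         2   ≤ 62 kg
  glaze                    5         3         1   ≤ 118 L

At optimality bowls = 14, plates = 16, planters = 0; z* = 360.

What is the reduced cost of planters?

-5.5

Check each constraint at x*: clay 62/62 (tight); glaze 118/118 (tight).
From A_Bᵀ y = c: 1·y_clay + 5·y_glaze = 12; 3·y_clay + 3·y_glaze = 12.
→ y_clay = 2 and y_glaze = 2.
Reduced cost of planters: c₃ − yᵀa₃ = 0.5 − (2·2 + 2·1) = 0.5 − 6 = -5.5.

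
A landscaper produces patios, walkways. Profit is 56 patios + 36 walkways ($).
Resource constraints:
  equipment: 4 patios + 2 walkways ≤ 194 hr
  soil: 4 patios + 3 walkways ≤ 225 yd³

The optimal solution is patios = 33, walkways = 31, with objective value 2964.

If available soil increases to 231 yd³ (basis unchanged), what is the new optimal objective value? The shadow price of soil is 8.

Δb = 6, so new z* = 2964 + (8)·(6) = 2964 + 48 = 3012.

3012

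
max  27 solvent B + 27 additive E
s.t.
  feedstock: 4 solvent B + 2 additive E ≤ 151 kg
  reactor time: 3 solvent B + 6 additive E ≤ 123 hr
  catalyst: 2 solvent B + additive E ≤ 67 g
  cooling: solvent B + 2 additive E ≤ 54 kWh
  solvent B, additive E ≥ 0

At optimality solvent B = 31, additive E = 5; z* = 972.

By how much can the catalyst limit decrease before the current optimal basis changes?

Binding constraints: reactor time, catalyst. The basis is B = [[3,6],[2,1]] with det -9.
Per unit decrease in catalyst, x* moves by d = (-0.6667, 0.3333).
The basis stays optimal until solvent B reaches 0; allowable decrease = 46.5 g.

46.5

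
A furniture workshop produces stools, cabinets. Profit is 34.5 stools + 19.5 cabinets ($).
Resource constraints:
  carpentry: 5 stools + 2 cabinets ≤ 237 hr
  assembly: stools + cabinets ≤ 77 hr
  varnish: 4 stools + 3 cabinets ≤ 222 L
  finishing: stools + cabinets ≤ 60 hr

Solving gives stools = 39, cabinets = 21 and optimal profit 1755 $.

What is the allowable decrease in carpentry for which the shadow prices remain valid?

117

Binding constraints: carpentry, finishing. The basis is B = [[5,2],[1,1]] with det 3.
Per unit decrease in carpentry, x* moves by d = (-0.3333, 0.3333).
The basis stays optimal until stools reaches 0; allowable decrease = 117 hr.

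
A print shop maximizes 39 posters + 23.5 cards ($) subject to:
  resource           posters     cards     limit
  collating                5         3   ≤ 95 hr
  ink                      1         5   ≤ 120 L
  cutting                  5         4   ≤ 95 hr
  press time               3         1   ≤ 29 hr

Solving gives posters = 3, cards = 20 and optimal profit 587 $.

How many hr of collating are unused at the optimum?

20

collating used = 5·3 + 3·20 = 75; slack = 95 − 75 = 20.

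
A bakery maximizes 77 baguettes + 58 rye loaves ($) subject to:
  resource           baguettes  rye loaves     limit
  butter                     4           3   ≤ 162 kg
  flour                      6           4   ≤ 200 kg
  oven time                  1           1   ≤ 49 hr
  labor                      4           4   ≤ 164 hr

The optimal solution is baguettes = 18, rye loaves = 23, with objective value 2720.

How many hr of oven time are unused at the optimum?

8

oven time used = 1·18 + 1·23 = 41; slack = 49 − 41 = 8.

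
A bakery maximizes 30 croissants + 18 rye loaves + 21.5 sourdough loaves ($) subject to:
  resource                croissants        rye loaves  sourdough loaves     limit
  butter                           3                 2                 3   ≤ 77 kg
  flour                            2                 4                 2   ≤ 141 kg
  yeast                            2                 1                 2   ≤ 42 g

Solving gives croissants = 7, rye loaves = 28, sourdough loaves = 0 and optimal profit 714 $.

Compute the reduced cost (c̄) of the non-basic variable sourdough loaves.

Binding: butter and yeast. Non-binding: flour (15 unused).
By complementary slackness, y = 0 for the non-binding constraint.
The binding rows give the dual system: 3·y_butter + 2·y_yeast = 30 and 2·y_butter + 1·y_yeast = 18.
This yields shadow prices y_butter = 6, y_yeast = 6.
Reduced cost of sourdough loaves: c₃ − yᵀa₃ = 21.5 − (6·3 + 6·2) = 21.5 − 30 = -8.5.

-8.5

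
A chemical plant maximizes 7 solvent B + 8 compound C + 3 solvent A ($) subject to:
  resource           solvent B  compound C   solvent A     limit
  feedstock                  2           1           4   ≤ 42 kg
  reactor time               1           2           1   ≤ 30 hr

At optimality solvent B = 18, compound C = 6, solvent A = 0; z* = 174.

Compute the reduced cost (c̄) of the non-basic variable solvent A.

Both feedstock and reactor time are binding at x*.
From A_Bᵀ y = c: 2·y_feedstock + 1·y_reactor time = 7; 1·y_feedstock + 2·y_reactor time = 8.
→ y_feedstock = 2 and y_reactor time = 3.
Reduced cost of solvent A: c₃ − yᵀa₃ = 3 − (2·4 + 3·1) = 3 − 11 = -8.

-8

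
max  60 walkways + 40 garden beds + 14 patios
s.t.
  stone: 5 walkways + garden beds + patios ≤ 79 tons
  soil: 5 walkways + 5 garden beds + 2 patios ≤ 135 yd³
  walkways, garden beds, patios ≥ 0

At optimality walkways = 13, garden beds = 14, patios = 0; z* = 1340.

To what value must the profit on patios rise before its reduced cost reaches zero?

At the optimum: stone uses 79 of 79 (binding); soil uses 135 of 135 (binding).
From A_Bᵀ y = c: 5·y_stone + 5·y_soil = 60; 1·y_stone + 5·y_soil = 40.
This yields shadow prices y_stone = 5, y_soil = 7.
patios enters the basis when its profit ≥ yᵀa₃ = 5·1 + 7·2 = 19.

19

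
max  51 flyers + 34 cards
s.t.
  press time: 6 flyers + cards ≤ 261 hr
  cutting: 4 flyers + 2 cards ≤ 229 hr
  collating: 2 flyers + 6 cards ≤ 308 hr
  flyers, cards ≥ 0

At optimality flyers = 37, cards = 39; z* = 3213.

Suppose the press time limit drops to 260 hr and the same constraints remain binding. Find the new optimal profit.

3206

At the optimum: press time uses 261 of 261 (binding); cutting uses 226 of 229 (slack = 3); collating uses 308 of 308 (binding).
Slack constraints have shadow price 0 (complementary slackness).
The binding rows give the dual system: 6·y_press time + 2·y_collating = 51 and 1·y_press time + 6·y_collating = 34.
This yields shadow prices y_press time = 7, y_collating = 4.5.
Δz = y_press time·Δb = 7 × (-1) = -7, so new z* = 3213 − 7 = 3206.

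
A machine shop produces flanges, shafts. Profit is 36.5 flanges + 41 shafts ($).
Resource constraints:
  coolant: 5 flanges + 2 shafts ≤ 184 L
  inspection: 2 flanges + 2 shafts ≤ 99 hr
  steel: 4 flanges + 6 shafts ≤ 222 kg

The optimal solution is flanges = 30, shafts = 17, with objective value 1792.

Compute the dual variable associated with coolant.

At the optimum: coolant uses 184 of 184 (binding); inspection uses 94 of 99 (slack = 5); steel uses 222 of 222 (binding).
By complementary slackness, y = 0 for the non-binding constraint.
From A_Bᵀ y = c: 5·y_coolant + 4·y_steel = 36.5; 2·y_coolant + 6·y_steel = 41.
This yields shadow prices y_coolant = 2.5, y_steel = 6.
Shadow price of coolant = 2.5.

2.5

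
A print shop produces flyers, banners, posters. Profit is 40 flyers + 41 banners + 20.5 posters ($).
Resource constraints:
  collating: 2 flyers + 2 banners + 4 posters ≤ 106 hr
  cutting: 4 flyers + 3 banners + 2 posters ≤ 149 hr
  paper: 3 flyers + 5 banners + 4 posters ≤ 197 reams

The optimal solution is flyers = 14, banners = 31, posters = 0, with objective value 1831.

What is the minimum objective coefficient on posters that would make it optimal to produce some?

30

Binding: cutting and paper. Non-binding: collating (16 unused).
Since collating is not tight, its dual is 0.
Dual feasibility on the basic columns requires 4·y_cutting + 3·y_paper = 40, 3·y_cutting + 5·y_paper = 41.
This yields shadow prices y_cutting = 7, y_paper = 4.
posters enters the basis when its profit ≥ yᵀa₃ = 7·2 + 4·4 = 30.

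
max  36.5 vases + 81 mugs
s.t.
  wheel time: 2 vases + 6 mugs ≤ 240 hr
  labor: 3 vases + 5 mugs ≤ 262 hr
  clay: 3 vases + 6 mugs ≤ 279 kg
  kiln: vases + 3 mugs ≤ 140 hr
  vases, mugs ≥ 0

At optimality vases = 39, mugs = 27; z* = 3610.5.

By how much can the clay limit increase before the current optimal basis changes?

Binding constraints: wheel time, clay. The basis is B = [[2,6],[3,6]] with det -6.
Per unit increase in clay, x* moves by d = (1, -0.3333).
The basis stays optimal until labor becomes binding; allowable increase = 7.5 kg.

7.5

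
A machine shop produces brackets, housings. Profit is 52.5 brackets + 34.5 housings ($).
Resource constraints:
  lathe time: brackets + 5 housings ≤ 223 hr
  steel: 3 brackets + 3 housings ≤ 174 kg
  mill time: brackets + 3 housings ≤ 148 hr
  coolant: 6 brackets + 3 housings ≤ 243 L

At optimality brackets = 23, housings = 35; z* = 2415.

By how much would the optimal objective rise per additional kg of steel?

5.5

At the optimum: lathe time uses 198 of 223 (slack = 25); steel uses 174 of 174 (binding); mill time uses 128 of 148 (slack = 20); coolant uses 243 of 243 (binding).
Slack constraints have shadow price 0 (complementary slackness).
Dual feasibility on the basic columns requires 3·y_steel + 6·y_coolant = 52.5, 3·y_steel + 3·y_coolant = 34.5.
→ y_steel = 5.5 and y_coolant = 6.
Shadow price of steel = 5.5.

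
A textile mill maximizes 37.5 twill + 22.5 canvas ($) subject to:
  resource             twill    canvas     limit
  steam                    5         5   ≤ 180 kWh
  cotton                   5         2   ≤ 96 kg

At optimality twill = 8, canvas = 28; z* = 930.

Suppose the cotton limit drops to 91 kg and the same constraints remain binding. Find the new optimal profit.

At the optimum: steam uses 180 of 180 (binding); cotton uses 96 of 96 (binding).
From A_Bᵀ y = c: 5·y_steam + 5·y_cotton = 37.5; 5·y_steam + 2·y_cotton = 22.5.
Solving: y_steam = 2.5, y_cotton = 5.
Δz = y_cotton·Δb = 5 × (-5) = -25, so new z* = 930 − 25 = 905.

905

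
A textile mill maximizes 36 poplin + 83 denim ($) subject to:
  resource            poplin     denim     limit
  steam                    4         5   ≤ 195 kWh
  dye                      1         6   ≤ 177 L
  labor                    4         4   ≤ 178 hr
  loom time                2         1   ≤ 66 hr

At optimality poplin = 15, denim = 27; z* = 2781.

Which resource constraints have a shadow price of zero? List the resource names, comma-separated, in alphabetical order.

labor, loom time

steam: 195/195 (binding)
dye: 177/177 (binding)
labor: 168/178 (slack 10)
loom time: 57/66 (slack 9)
By complementary slackness, a constraint with positive slack has shadow price 0 → labor, loom time.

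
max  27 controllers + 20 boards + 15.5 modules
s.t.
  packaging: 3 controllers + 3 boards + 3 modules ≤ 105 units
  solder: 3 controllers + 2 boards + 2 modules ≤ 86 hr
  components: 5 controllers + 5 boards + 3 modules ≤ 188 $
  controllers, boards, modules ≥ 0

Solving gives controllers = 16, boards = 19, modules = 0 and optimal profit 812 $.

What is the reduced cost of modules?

-4.5

At the optimum: packaging uses 105 of 105 (binding); solder uses 86 of 86 (binding); components uses 175 of 188 (slack = 13).
Slack constraints have shadow price 0 (complementary slackness).
From A_Bᵀ y = c: 3·y_packaging + 3·y_solder = 27; 3·y_packaging + 2·y_solder = 20.
This yields shadow prices y_packaging = 2, y_solder = 7.
Reduced cost of modules: c₃ − yᵀa₃ = 15.5 − (2·3 + 7·2) = 15.5 − 20 = -4.5.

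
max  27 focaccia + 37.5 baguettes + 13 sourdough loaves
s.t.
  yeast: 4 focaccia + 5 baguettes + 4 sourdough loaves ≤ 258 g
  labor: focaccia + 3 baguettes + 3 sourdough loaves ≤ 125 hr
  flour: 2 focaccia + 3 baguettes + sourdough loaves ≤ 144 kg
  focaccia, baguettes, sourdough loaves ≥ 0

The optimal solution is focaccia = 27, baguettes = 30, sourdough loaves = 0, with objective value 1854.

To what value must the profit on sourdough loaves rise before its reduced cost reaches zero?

19.5

Check each constraint at x*: yeast 258/258 (tight); labor 117/125 (slack 8); flour 144/144 (tight).
Slack constraints have shadow price 0 (complementary slackness).
The binding rows give the dual system: 4·y_yeast + 2·y_flour = 27 and 5·y_yeast + 3·y_flour = 37.5.
Solving: y_yeast = 3, y_flour = 7.5.
sourdough loaves enters the basis when its profit ≥ yᵀa₃ = 3·4 + 7.5·1 = 19.5.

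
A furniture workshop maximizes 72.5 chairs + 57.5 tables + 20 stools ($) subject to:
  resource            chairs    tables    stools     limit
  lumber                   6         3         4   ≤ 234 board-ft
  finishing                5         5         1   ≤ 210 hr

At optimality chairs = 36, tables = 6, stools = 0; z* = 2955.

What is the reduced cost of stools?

Both lumber and finishing are binding at x*.
The binding rows give the dual system: 6·y_lumber + 5·y_finishing = 72.5 and 3·y_lumber + 5·y_finishing = 57.5.
This yields shadow prices y_lumber = 5, y_finishing = 8.5.
Reduced cost of stools: c₃ − yᵀa₃ = 20 − (5·4 + 8.5·1) = 20 − 28.5 = -8.5.

-8.5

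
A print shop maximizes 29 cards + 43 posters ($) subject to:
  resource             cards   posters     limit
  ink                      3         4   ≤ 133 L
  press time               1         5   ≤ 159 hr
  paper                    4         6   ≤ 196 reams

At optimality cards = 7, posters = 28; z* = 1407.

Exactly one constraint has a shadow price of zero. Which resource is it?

ink: 133/133 (binding)
press time: 147/159 (slack 12)
paper: 196/196 (binding)
By complementary slackness, a constraint with positive slack has shadow price 0 → press time.

press time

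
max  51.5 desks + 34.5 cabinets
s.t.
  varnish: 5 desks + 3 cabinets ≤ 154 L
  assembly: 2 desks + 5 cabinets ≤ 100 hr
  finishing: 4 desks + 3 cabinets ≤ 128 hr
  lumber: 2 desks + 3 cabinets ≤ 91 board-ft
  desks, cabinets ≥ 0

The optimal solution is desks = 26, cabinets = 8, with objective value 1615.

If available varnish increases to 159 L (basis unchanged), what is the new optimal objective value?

Check each constraint at x*: varnish 154/154 (tight); assembly 92/100 (slack 8); finishing 128/128 (tight); lumber 76/91 (slack 15).
Slack constraints have shadow price 0 (complementary slackness).
Dual feasibility on the basic columns requires 5·y_varnish + 4·y_finishing = 51.5, 3·y_varnish + 3·y_finishing = 34.5.
Solving: y_varnish = 5.5, y_finishing = 6.
Δz = y_varnish·Δb = 5.5 × (5) = 27.5, so new z* = 1615 + 27.5 = 1642.5.

1642.5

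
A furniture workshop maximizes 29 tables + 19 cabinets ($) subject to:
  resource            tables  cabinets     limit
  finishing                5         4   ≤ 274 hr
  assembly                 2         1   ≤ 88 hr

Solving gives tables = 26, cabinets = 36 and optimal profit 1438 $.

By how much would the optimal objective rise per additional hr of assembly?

7

Check each constraint at x*: finishing 274/274 (tight); assembly 88/88 (tight).
From A_Bᵀ y = c: 5·y_finishing + 2·y_assembly = 29; 4·y_finishing + 1·y_assembly = 19.
Solving: y_finishing = 3, y_assembly = 7.
Shadow price of assembly = 7.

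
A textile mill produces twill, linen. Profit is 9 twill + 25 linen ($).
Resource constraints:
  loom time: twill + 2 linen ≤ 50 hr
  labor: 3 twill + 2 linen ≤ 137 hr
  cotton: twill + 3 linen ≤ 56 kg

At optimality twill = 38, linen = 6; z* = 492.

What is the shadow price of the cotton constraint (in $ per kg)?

At the optimum: loom time uses 50 of 50 (binding); labor uses 126 of 137 (slack = 11); cotton uses 56 of 56 (binding).
Slack constraints have shadow price 0 (complementary slackness).
From A_Bᵀ y = c: 1·y_loom time + 1·y_cotton = 9; 2·y_loom time + 3·y_cotton = 25.
Solving: y_loom time = 2, y_cotton = 7.
Shadow price of cotton = 7.

7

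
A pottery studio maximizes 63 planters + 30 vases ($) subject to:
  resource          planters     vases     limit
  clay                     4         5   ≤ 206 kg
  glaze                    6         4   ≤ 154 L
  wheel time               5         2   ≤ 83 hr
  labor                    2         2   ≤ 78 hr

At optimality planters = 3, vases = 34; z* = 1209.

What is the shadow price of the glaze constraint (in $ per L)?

3

At the optimum: clay uses 182 of 206 (slack = 24); glaze uses 154 of 154 (binding); wheel time uses 83 of 83 (binding); labor uses 74 of 78 (slack = 4).
Since clay, labor are not tight, their duals are 0.
From A_Bᵀ y = c: 6·y_glaze + 5·y_wheel time = 63; 4·y_glaze + 2·y_wheel time = 30.
Solving: y_glaze = 3, y_wheel time = 9.
Shadow price of glaze = 3.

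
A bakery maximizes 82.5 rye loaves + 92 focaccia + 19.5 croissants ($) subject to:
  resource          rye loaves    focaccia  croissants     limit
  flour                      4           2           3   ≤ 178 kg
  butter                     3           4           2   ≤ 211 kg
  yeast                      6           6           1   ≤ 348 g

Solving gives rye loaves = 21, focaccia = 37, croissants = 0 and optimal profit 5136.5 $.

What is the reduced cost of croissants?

-8.5

Binding: butter and yeast. Non-binding: flour (20 unused).
By complementary slackness, y = 0 for the non-binding constraint.
From A_Bᵀ y = c: 3·y_butter + 6·y_yeast = 82.5; 4·y_butter + 6·y_yeast = 92.
→ y_butter = 9.5 and y_yeast = 9.
Reduced cost of croissants: c₃ − yᵀa₃ = 19.5 − (9.5·2 + 9·1) = 19.5 − 28 = -8.5.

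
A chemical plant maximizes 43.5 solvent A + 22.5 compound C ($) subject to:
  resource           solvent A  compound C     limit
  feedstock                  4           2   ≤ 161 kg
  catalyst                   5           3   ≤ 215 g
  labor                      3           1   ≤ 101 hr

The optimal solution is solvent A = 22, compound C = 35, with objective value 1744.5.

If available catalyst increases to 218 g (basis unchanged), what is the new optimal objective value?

Binding: catalyst and labor. Non-binding: feedstock (3 unused).
By complementary slackness, y = 0 for the non-binding constraint.
From A_Bᵀ y = c: 5·y_catalyst + 3·y_labor = 43.5; 3·y_catalyst + 1·y_labor = 22.5.
→ y_catalyst = 6 and y_labor = 4.5.
Δz = y_catalyst·Δb = 6 × (3) = 18, so new z* = 1744.5 + 18 = 1762.5.

1762.5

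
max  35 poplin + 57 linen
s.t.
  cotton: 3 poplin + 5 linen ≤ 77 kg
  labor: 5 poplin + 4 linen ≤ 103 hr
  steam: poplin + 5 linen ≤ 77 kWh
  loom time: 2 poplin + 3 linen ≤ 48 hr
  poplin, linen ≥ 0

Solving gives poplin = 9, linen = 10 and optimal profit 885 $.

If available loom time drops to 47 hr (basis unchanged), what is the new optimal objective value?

881

At the optimum: cotton uses 77 of 77 (binding); labor uses 85 of 103 (slack = 18); steam uses 59 of 77 (slack = 18); loom time uses 48 of 48 (binding).
By complementary slackness, y = 0 for the non-binding constraints.
The binding rows give the dual system: 3·y_cotton + 2·y_loom time = 35 and 5·y_cotton + 3·y_loom time = 57.
Solving: y_cotton = 9, y_loom time = 4.
Δz = y_loom time·Δb = 4 × (-1) = -4, so new z* = 885 − 4 = 881.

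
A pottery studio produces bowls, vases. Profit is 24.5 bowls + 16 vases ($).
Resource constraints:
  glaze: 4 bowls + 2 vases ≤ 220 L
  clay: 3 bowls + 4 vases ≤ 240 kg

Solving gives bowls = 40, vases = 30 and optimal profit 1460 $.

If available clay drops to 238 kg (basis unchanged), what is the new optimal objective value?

1457

At the optimum: glaze uses 220 of 220 (binding); clay uses 240 of 240 (binding).
Dual feasibility on the basic columns requires 4·y_glaze + 3·y_clay = 24.5, 2·y_glaze + 4·y_clay = 16.
→ y_glaze = 5 and y_clay = 1.5.
Δz = y_clay·Δb = 1.5 × (-2) = -3, so new z* = 1460 − 3 = 1457.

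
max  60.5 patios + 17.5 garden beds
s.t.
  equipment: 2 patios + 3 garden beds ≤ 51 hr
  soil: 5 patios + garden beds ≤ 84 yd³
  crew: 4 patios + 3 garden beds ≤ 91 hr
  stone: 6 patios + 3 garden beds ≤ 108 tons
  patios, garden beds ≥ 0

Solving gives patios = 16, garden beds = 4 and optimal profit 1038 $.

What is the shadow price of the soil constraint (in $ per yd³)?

Binding: soil and stone. Non-binding: equipment (7 unused), crew (15 unused).
Slack constraints have shadow price 0 (complementary slackness).
From A_Bᵀ y = c: 5·y_soil + 6·y_stone = 60.5; 1·y_soil + 3·y_stone = 17.5.
This yields shadow prices y_soil = 8.5, y_stone = 3.
Shadow price of soil = 8.5.

8.5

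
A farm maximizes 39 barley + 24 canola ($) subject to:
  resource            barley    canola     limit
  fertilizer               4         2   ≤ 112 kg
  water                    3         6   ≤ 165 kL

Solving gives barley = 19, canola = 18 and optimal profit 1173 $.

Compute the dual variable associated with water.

At the optimum: fertilizer uses 112 of 112 (binding); water uses 165 of 165 (binding).
From A_Bᵀ y = c: 4·y_fertilizer + 3·y_water = 39; 2·y_fertilizer + 6·y_water = 24.
Solving: y_fertilizer = 9, y_water = 1.
Shadow price of water = 1.

1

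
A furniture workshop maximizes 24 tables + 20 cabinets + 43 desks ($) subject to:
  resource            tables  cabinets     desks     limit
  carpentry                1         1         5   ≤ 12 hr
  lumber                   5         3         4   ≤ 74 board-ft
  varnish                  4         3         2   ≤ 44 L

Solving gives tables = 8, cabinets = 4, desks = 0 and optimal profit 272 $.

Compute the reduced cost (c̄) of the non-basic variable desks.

-5

At the optimum: carpentry uses 12 of 12 (binding); lumber uses 52 of 74 (slack = 22); varnish uses 44 of 44 (binding).
By complementary slackness, y = 0 for the non-binding constraint.
From A_Bᵀ y = c: 1·y_carpentry + 4·y_varnish = 24; 1·y_carpentry + 3·y_varnish = 20.
This yields shadow prices y_carpentry = 8, y_varnish = 4.
Reduced cost of desks: c₃ − yᵀa₃ = 43 − (8·5 + 4·2) = 43 − 48 = -5.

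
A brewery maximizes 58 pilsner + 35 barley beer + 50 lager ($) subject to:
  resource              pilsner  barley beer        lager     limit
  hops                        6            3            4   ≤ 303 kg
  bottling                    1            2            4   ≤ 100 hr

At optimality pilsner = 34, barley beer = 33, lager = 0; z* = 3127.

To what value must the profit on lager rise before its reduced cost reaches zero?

52

Both hops and bottling are binding at x*.
Dual feasibility on the basic columns requires 6·y_hops + 1·y_bottling = 58, 3·y_hops + 2·y_bottling = 35.
→ y_hops = 9 and y_bottling = 4.
lager enters the basis when its profit ≥ yᵀa₃ = 9·4 + 4·4 = 52.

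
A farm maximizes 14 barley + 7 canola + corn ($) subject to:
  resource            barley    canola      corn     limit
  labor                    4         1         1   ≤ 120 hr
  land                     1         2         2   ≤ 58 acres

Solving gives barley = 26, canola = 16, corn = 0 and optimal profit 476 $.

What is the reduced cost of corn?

-6

Both labor and land are binding at x*.
The binding rows give the dual system: 4·y_labor + 1·y_land = 14 and 1·y_labor + 2·y_land = 7.
Solving: y_labor = 3, y_land = 2.
Reduced cost of corn: c₃ − yᵀa₃ = 1 − (3·1 + 2·2) = 1 − 7 = -6.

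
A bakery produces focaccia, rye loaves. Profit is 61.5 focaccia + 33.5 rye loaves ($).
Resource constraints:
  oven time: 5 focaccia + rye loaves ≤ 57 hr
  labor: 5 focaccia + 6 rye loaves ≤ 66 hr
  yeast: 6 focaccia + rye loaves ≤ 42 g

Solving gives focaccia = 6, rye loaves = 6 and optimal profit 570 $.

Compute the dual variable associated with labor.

At the optimum: oven time uses 36 of 57 (slack = 21); labor uses 66 of 66 (binding); yeast uses 42 of 42 (binding).
Since oven time is not tight, its dual is 0.
The binding rows give the dual system: 5·y_labor + 6·y_yeast = 61.5 and 6·y_labor + 1·y_yeast = 33.5.
This yields shadow prices y_labor = 4.5, y_yeast = 6.5.
Shadow price of labor = 4.5.

4.5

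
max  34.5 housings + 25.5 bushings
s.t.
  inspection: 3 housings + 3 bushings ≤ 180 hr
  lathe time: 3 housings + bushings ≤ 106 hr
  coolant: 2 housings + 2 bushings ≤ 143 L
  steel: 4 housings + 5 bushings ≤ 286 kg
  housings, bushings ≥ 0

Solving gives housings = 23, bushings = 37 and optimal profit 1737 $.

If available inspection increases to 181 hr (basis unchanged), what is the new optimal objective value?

1744

Check each constraint at x*: inspection 180/180 (tight); lathe time 106/106 (tight); coolant 120/143 (slack 23); steel 277/286 (slack 9).
Slack constraints have shadow price 0 (complementary slackness).
Dual feasibility on the basic columns requires 3·y_inspection + 3·y_lathe time = 34.5, 3·y_inspection + 1·y_lathe time = 25.5.
Solving: y_inspection = 7, y_lathe time = 4.5.
Δz = y_inspection·Δb = 7 × (1) = 7, so new z* = 1737 + 7 = 1744.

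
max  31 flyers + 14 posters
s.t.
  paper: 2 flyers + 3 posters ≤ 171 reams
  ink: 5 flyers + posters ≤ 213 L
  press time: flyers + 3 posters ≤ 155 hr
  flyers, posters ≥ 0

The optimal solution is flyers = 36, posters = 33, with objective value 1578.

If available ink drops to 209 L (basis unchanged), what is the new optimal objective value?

1558

At the optimum: paper uses 171 of 171 (binding); ink uses 213 of 213 (binding); press time uses 135 of 155 (slack = 20).
By complementary slackness, y = 0 for the non-binding constraint.
The binding rows give the dual system: 2·y_paper + 5·y_ink = 31 and 3·y_paper + 1·y_ink = 14.
Solving: y_paper = 3, y_ink = 5.
Δz = y_ink·Δb = 5 × (-4) = -20, so new z* = 1578 − 20 = 1558.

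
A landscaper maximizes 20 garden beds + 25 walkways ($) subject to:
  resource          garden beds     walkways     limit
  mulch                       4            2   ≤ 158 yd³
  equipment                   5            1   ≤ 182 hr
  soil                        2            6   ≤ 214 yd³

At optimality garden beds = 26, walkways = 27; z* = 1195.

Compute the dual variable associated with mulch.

3.5

At the optimum: mulch uses 158 of 158 (binding); equipment uses 157 of 182 (slack = 25); soil uses 214 of 214 (binding).
Slack constraints have shadow price 0 (complementary slackness).
Dual feasibility on the basic columns requires 4·y_mulch + 2·y_soil = 20, 2·y_mulch + 6·y_soil = 25.
→ y_mulch = 3.5 and y_soil = 3.
Shadow price of mulch = 3.5.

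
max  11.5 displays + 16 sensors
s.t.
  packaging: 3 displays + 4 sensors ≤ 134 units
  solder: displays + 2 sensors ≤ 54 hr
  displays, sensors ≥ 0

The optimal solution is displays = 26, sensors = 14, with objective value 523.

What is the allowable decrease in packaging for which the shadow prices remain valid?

Binding constraints: packaging, solder. The basis is B = [[3,4],[1,2]] with det 2.
Per unit decrease in packaging, x* moves by d = (-1, 0.5).
The basis stays optimal until displays reaches 0; allowable decrease = 26 units.

26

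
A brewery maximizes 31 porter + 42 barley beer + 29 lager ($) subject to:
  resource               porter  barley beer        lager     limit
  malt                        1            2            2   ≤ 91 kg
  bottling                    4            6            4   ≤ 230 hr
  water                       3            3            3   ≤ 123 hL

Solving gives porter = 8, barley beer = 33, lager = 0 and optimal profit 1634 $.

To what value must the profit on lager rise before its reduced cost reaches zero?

31

Binding: bottling and water. Non-binding: malt (17 unused).
By complementary slackness, y = 0 for the non-binding constraint.
From A_Bᵀ y = c: 4·y_bottling + 3·y_water = 31; 6·y_bottling + 3·y_water = 42.
This yields shadow prices y_bottling = 5.5, y_water = 3.
lager enters the basis when its profit ≥ yᵀa₃ = 5.5·4 + 3·3 = 31.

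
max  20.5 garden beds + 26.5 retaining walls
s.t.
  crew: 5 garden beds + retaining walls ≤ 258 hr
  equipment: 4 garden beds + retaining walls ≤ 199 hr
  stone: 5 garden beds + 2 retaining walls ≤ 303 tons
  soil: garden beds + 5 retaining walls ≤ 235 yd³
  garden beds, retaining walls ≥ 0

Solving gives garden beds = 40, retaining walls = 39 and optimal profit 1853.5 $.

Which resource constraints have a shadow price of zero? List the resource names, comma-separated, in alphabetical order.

crew: 239/258 (slack 19)
equipment: 199/199 (binding)
stone: 278/303 (slack 25)
soil: 235/235 (binding)
By complementary slackness, a constraint with positive slack has shadow price 0 → crew, stone.

crew, stone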